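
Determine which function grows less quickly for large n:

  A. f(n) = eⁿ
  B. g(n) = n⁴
B

f(n) = eⁿ is O(eⁿ), while g(n) = n⁴ is O(n⁴).
Since O(n⁴) grows slower than O(eⁿ), g(n) is dominated.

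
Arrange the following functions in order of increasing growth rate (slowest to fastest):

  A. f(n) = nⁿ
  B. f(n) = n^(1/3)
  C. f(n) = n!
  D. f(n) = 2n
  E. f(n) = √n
B < E < D < C < A

Comparing growth rates:
B = n^(1/3) is O(n^(1/3))
E = √n is O(√n)
D = 2n is O(n)
C = n! is O(n!)
A = nⁿ is O(nⁿ)

Therefore, the order from slowest to fastest is: B < E < D < C < A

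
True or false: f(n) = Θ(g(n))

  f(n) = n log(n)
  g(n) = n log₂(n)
True

f(n) = n log(n) and g(n) = n log₂(n) are both O(n log n).
Since they have the same asymptotic growth rate, f(n) = Θ(g(n)) is true.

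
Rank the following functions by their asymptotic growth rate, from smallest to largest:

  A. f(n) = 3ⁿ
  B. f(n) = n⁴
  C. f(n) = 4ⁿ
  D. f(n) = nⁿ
B < A < C < D

Comparing growth rates:
B = n⁴ is O(n⁴)
A = 3ⁿ is O(3ⁿ)
C = 4ⁿ is O(4ⁿ)
D = nⁿ is O(nⁿ)

Therefore, the order from slowest to fastest is: B < A < C < D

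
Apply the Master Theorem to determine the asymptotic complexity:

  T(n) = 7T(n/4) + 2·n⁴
Θ(n⁴)

Master Theorem: a = 7, b = 4, f(n) = 2·n⁴.
Compute the critical exponent d = log₄(7) = 1.404.
Compare f(n) = Θ(n⁴) against n^d:
  k = 4 > d = 1.404, so f(n) = Ω(n^(d+ε)) — Case 3.
  Regularity: a·(n/b)^4/n^4 = a/b^4 = 7/256 < 1 ✓.
  The top-level work dominates: T(n) = Θ(f(n)) = Θ(n⁴).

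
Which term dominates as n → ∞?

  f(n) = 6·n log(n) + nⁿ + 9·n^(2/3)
nⁿ

Looking at each term:
  - 6·n log(n) is O(n log n)
  - nⁿ is O(nⁿ)
  - 9·n^(2/3) is O(n^(2/3))

The term nⁿ (O(nⁿ)) grows fastest and dominates all others.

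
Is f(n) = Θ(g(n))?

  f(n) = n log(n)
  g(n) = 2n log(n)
True

f(n) = n log(n) and g(n) = 2n log(n) are both O(n log n).
Since they have the same asymptotic growth rate, f(n) = Θ(g(n)) is true.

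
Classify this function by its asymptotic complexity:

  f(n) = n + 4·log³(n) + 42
O(n)

The dominant term in n + 4·log³(n) + 42 is n, which is Θ(n).
Lower-order terms (4·log³(n), 42) are asymptotically negligible.
Constants are absorbed, so the tightest bound is O(n).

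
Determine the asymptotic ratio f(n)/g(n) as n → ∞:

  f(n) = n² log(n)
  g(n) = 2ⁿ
0

Since n² log(n) (O(n² log n)) grows slower than 2ⁿ (O(2ⁿ)),
the ratio f(n)/g(n) → 0 as n → ∞.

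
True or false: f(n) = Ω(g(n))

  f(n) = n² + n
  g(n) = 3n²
True

f(n) = n² + n and g(n) = 3n² are both O(n²).
Big-Ω permits equal growth rates (f ≥ c·g for some c > 0), so f(n) = Ω(g(n)) is true.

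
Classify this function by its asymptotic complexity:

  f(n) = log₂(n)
O(log n)

The dominant term in log₂(n) is log₂(n), which is Θ(log n).
Constants are absorbed, so the tightest bound is O(log n).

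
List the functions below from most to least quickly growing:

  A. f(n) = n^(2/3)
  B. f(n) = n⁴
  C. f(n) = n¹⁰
C > B > A

Comparing growth rates:
C = n¹⁰ is O(n¹⁰)
B = n⁴ is O(n⁴)
A = n^(2/3) is O(n^(2/3))

Therefore, the order from fastest to slowest is: C > B > A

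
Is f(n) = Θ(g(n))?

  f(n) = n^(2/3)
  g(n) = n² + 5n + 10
False

f(n) = n^(2/3) is O(n^(2/3)), and g(n) = n² + 5n + 10 is O(n²).
Since they have different growth rates, f(n) = Θ(g(n)) is false.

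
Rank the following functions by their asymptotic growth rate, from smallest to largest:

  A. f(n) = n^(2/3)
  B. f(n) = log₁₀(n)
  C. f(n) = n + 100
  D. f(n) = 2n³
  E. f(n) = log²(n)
B < E < A < C < D

Comparing growth rates:
B = log₁₀(n) is O(log n)
E = log²(n) is O(log² n)
A = n^(2/3) is O(n^(2/3))
C = n + 100 is O(n)
D = 2n³ is O(n³)

Therefore, the order from slowest to fastest is: B < E < A < C < D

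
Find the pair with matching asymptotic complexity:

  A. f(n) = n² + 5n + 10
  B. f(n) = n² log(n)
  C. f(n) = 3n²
A and C

Examining each function:
  A. n² + 5n + 10 is O(n²)
  B. n² log(n) is O(n² log n)
  C. 3n² is O(n²)

Functions A and C both have the same complexity class.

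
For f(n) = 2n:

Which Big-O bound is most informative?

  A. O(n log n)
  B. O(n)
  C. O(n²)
B

f(n) = 2n is O(n).
All listed options are valid Big-O bounds (upper bounds),
but O(n) is the tightest (smallest valid bound).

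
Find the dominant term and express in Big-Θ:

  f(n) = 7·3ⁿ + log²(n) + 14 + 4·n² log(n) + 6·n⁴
Θ(3ⁿ)

Order the terms by growth rate: 14 ≺ log²(n) ≺ 4·n² log(n) ≺ 6·n⁴ ≺ 7·3ⁿ.
The fastest-growing term 7·3ⁿ dominates as n → ∞; dropping its constant factor gives Θ(3ⁿ).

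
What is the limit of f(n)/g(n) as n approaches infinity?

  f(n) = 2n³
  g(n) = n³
2

Since 2n³ and n³ have the same growth rate (O(n³)),
the ratio converges to a constant: 2.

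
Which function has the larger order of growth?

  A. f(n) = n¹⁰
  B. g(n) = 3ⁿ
B

f(n) = n¹⁰ is O(n¹⁰), while g(n) = 3ⁿ is O(3ⁿ).
Since O(3ⁿ) grows faster than O(n¹⁰), g(n) dominates.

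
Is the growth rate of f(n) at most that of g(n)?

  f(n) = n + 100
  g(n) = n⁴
True

f(n) = n + 100 is O(n), and g(n) = n⁴ is O(n⁴).
Since O(n) ⊆ O(n⁴) (f grows no faster than g), f(n) = O(g(n)) is true.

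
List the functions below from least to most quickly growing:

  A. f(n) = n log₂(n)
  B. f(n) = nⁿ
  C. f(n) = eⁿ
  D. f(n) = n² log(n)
A < D < C < B

Comparing growth rates:
A = n log₂(n) is O(n log n)
D = n² log(n) is O(n² log n)
C = eⁿ is O(eⁿ)
B = nⁿ is O(nⁿ)

Therefore, the order from slowest to fastest is: A < D < C < B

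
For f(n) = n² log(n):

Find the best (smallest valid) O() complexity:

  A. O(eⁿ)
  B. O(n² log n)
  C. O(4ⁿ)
B

f(n) = n² log(n) is O(n² log n).
All listed options are valid Big-O bounds (upper bounds),
but O(n² log n) is the tightest (smallest valid bound).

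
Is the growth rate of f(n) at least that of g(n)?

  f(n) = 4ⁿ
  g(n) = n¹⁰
True

f(n) = 4ⁿ is O(4ⁿ), and g(n) = n¹⁰ is O(n¹⁰).
Since O(4ⁿ) grows at least as fast as O(n¹⁰), f(n) = Ω(g(n)) is true.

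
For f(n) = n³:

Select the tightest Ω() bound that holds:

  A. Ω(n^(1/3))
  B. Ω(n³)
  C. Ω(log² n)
B

f(n) = n³ is Ω(n³).
All listed options are valid Big-Ω bounds (lower bounds),
but Ω(n³) is the tightest (largest valid bound).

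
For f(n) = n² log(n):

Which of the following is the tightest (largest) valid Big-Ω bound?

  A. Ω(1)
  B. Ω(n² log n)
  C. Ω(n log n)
B

f(n) = n² log(n) is Ω(n² log n).
All listed options are valid Big-Ω bounds (lower bounds),
but Ω(n² log n) is the tightest (largest valid bound).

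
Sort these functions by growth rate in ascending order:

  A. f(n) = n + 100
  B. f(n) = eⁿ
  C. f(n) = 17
C < A < B

Comparing growth rates:
C = 17 is O(1)
A = n + 100 is O(n)
B = eⁿ is O(eⁿ)

Therefore, the order from slowest to fastest is: C < A < B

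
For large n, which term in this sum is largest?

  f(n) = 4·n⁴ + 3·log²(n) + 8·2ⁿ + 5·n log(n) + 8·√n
8·2ⁿ

Looking at each term:
  - 4·n⁴ is O(n⁴)
  - 3·log²(n) is O(log² n)
  - 8·2ⁿ is O(2ⁿ)
  - 5·n log(n) is O(n log n)
  - 8·√n is O(√n)

The term 8·2ⁿ (O(2ⁿ)) grows fastest and dominates all others.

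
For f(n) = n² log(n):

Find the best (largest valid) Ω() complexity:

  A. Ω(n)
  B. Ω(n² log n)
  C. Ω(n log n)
B

f(n) = n² log(n) is Ω(n² log n).
All listed options are valid Big-Ω bounds (lower bounds),
but Ω(n² log n) is the tightest (largest valid bound).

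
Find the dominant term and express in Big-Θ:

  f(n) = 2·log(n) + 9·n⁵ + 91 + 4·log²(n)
Θ(n⁵)

Order the terms by growth rate: 91 ≺ 2·log(n) ≺ 4·log²(n) ≺ 9·n⁵.
The fastest-growing term 9·n⁵ dominates as n → ∞; dropping its constant factor gives Θ(n⁵).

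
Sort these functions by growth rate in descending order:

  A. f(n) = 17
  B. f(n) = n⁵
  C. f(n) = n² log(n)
B > C > A

Comparing growth rates:
B = n⁵ is O(n⁵)
C = n² log(n) is O(n² log n)
A = 17 is O(1)

Therefore, the order from fastest to slowest is: B > C > A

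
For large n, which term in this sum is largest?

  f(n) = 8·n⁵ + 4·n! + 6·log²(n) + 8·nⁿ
8·nⁿ

Looking at each term:
  - 8·n⁵ is O(n⁵)
  - 4·n! is O(n!)
  - 6·log²(n) is O(log² n)
  - 8·nⁿ is O(nⁿ)

The term 8·nⁿ (O(nⁿ)) grows fastest and dominates all others.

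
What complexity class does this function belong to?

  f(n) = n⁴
O(n⁴)

The dominant term in n⁴ is n⁴, which is Θ(n⁴).
Constants are absorbed, so the tightest bound is O(n⁴).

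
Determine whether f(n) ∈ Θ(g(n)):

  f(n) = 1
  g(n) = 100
True

f(n) = 1 and g(n) = 100 are both O(1).
Since they have the same asymptotic growth rate, f(n) = Θ(g(n)) is true.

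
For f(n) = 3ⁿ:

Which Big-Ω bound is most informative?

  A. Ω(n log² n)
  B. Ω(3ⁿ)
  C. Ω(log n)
B

f(n) = 3ⁿ is Ω(3ⁿ).
All listed options are valid Big-Ω bounds (lower bounds),
but Ω(3ⁿ) is the tightest (largest valid bound).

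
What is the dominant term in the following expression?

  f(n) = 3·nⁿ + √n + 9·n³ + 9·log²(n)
3·nⁿ

Looking at each term:
  - 3·nⁿ is O(nⁿ)
  - √n is O(√n)
  - 9·n³ is O(n³)
  - 9·log²(n) is O(log² n)

The term 3·nⁿ (O(nⁿ)) grows fastest and dominates all others.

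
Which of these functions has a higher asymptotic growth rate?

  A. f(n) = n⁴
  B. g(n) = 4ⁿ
B

f(n) = n⁴ is O(n⁴), while g(n) = 4ⁿ is O(4ⁿ).
Since O(4ⁿ) grows faster than O(n⁴), g(n) dominates.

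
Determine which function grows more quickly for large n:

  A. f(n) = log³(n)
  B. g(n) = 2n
B

f(n) = log³(n) is O(log³ n), while g(n) = 2n is O(n).
Since O(n) grows faster than O(log³ n), g(n) dominates.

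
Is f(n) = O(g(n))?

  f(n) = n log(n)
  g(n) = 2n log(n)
True

f(n) = n log(n) and g(n) = 2n log(n) are both O(n log n).
Big-O permits equal growth rates (f ≤ c·g for some c), so f(n) = O(g(n)) is true.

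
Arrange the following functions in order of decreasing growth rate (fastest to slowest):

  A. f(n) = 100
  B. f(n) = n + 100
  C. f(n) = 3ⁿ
C > B > A

Comparing growth rates:
C = 3ⁿ is O(3ⁿ)
B = n + 100 is O(n)
A = 100 is O(1)

Therefore, the order from fastest to slowest is: C > B > A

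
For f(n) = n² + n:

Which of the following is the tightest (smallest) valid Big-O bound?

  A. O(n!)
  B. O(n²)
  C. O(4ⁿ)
B

f(n) = n² + n is O(n²).
All listed options are valid Big-O bounds (upper bounds),
but O(n²) is the tightest (smallest valid bound).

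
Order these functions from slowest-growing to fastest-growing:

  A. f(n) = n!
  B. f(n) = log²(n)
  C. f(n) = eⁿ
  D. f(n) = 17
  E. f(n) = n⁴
D < B < E < C < A

Comparing growth rates:
D = 17 is O(1)
B = log²(n) is O(log² n)
E = n⁴ is O(n⁴)
C = eⁿ is O(eⁿ)
A = n! is O(n!)

Therefore, the order from slowest to fastest is: D < B < E < C < A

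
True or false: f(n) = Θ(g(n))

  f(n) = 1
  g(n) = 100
True

f(n) = 1 and g(n) = 100 are both O(1).
Since they have the same asymptotic growth rate, f(n) = Θ(g(n)) is true.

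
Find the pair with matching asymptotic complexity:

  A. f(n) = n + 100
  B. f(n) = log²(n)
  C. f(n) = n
A and C

Examining each function:
  A. n + 100 is O(n)
  B. log²(n) is O(log² n)
  C. n is O(n)

Functions A and C both have the same complexity class.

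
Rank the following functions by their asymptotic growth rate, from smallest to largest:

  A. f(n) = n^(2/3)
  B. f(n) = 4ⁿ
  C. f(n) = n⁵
A < C < B

Comparing growth rates:
A = n^(2/3) is O(n^(2/3))
C = n⁵ is O(n⁵)
B = 4ⁿ is O(4ⁿ)

Therefore, the order from slowest to fastest is: A < C < B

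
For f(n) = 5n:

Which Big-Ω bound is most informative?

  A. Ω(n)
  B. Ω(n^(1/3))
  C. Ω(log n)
A

f(n) = 5n is Ω(n).
All listed options are valid Big-Ω bounds (lower bounds),
but Ω(n) is the tightest (largest valid bound).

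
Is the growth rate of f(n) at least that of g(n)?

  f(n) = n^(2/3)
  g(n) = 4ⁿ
False

f(n) = n^(2/3) is O(n^(2/3)), and g(n) = 4ⁿ is O(4ⁿ).
Since O(n^(2/3)) grows slower than O(4ⁿ), f(n) = Ω(g(n)) is false.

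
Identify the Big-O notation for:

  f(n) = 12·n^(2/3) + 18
O(n^(2/3))

The dominant term in 12·n^(2/3) + 18 is 12·n^(2/3), which is Θ(n^(2/3)).
Lower-order terms (18) are asymptotically negligible.
Constants are absorbed, so the tightest bound is O(n^(2/3)).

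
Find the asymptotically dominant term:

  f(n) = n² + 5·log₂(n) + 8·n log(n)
n²

Looking at each term:
  - n² is O(n²)
  - 5·log₂(n) is O(log n)
  - 8·n log(n) is O(n log n)

The term n² (O(n²)) grows fastest and dominates all others.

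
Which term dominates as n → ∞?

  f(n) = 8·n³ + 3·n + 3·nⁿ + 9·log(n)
3·nⁿ

Looking at each term:
  - 8·n³ is O(n³)
  - 3·n is O(n)
  - 3·nⁿ is O(nⁿ)
  - 9·log(n) is O(log n)

The term 3·nⁿ (O(nⁿ)) grows fastest and dominates all others.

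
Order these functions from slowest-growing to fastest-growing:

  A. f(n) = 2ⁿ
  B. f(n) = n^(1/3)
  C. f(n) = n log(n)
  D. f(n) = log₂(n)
D < B < C < A

Comparing growth rates:
D = log₂(n) is O(log n)
B = n^(1/3) is O(n^(1/3))
C = n log(n) is O(n log n)
A = 2ⁿ is O(2ⁿ)

Therefore, the order from slowest to fastest is: D < B < C < A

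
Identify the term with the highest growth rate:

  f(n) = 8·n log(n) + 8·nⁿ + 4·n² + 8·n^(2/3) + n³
8·nⁿ

Looking at each term:
  - 8·n log(n) is O(n log n)
  - 8·nⁿ is O(nⁿ)
  - 4·n² is O(n²)
  - 8·n^(2/3) is O(n^(2/3))
  - n³ is O(n³)

The term 8·nⁿ (O(nⁿ)) grows fastest and dominates all others.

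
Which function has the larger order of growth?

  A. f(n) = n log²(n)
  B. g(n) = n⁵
B

f(n) = n log²(n) is O(n log² n), while g(n) = n⁵ is O(n⁵).
Since O(n⁵) grows faster than O(n log² n), g(n) dominates.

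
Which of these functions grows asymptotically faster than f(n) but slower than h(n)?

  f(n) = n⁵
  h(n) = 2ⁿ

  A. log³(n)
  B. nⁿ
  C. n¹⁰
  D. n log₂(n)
C

We need g(n) with n⁵ = o(g(n)) and g(n) = o(2ⁿ), i.e. O(n⁵) ≺ g ≺ O(2ⁿ).
Check each option:
  A. log³(n) — O(log³ n) does not grow strictly faster than f(n)
  B. nⁿ — O(nⁿ) does not grow strictly slower than h(n)
  C. n¹⁰ — O(n¹⁰) is strictly between O(n⁵) and O(2ⁿ) ✓
  D. n log₂(n) — O(n log n) does not grow strictly faster than f(n)

Only option C (n¹⁰) lies strictly between.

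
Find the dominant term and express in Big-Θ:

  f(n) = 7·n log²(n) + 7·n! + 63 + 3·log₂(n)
Θ(n!)

Order the terms by growth rate: 63 ≺ 3·log₂(n) ≺ 7·n log²(n) ≺ 7·n!.
The fastest-growing term 7·n! dominates as n → ∞; dropping its constant factor gives Θ(n!).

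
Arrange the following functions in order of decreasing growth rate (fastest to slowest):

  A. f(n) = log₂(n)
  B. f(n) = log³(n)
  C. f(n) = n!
C > B > A

Comparing growth rates:
C = n! is O(n!)
B = log³(n) is O(log³ n)
A = log₂(n) is O(log n)

Therefore, the order from fastest to slowest is: C > B > A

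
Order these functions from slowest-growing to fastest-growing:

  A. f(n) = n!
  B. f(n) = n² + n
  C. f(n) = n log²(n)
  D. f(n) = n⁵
C < B < D < A

Comparing growth rates:
C = n log²(n) is O(n log² n)
B = n² + n is O(n²)
D = n⁵ is O(n⁵)
A = n! is O(n!)

Therefore, the order from slowest to fastest is: C < B < D < A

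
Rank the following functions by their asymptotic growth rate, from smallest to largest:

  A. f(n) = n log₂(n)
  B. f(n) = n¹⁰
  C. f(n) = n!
A < B < C

Comparing growth rates:
A = n log₂(n) is O(n log n)
B = n¹⁰ is O(n¹⁰)
C = n! is O(n!)

Therefore, the order from slowest to fastest is: A < B < C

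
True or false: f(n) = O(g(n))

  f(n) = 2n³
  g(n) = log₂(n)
False

f(n) = 2n³ is O(n³), and g(n) = log₂(n) is O(log n).
Since O(n³) grows faster than O(log n), f(n) = O(g(n)) is false.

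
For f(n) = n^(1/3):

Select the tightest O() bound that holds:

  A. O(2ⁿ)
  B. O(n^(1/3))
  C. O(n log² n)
B

f(n) = n^(1/3) is O(n^(1/3)).
All listed options are valid Big-O bounds (upper bounds),
but O(n^(1/3)) is the tightest (smallest valid bound).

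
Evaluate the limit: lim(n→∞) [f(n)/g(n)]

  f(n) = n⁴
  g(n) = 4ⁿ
0

Since n⁴ (O(n⁴)) grows slower than 4ⁿ (O(4ⁿ)),
the ratio f(n)/g(n) → 0 as n → ∞.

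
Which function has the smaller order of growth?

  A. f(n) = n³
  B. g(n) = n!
A

f(n) = n³ is O(n³), while g(n) = n! is O(n!).
Since O(n³) grows slower than O(n!), f(n) is dominated.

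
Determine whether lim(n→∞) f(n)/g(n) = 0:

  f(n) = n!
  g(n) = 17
False

f(n) = n! is O(n!), and g(n) = 17 is O(1).
Since O(n!) grows faster than or equal to O(1), f(n) = o(g(n)) is false.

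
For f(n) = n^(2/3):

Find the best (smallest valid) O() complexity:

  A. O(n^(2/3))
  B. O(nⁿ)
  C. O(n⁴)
A

f(n) = n^(2/3) is O(n^(2/3)).
All listed options are valid Big-O bounds (upper bounds),
but O(n^(2/3)) is the tightest (smallest valid bound).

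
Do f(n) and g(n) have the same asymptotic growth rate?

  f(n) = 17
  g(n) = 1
True

f(n) = 17 and g(n) = 1 are both O(1).
Since they have the same asymptotic growth rate, f(n) = Θ(g(n)) is true.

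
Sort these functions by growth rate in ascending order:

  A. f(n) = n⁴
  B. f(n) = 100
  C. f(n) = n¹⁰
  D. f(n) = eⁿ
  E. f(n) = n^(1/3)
B < E < A < C < D

Comparing growth rates:
B = 100 is O(1)
E = n^(1/3) is O(n^(1/3))
A = n⁴ is O(n⁴)
C = n¹⁰ is O(n¹⁰)
D = eⁿ is O(eⁿ)

Therefore, the order from slowest to fastest is: B < E < A < C < D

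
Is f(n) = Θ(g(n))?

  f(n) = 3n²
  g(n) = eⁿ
False

f(n) = 3n² is O(n²), and g(n) = eⁿ is O(eⁿ).
Since they have different growth rates, f(n) = Θ(g(n)) is false.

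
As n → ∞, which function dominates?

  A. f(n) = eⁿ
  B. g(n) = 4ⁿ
B

f(n) = eⁿ is O(eⁿ), while g(n) = 4ⁿ is O(4ⁿ).
Since O(4ⁿ) grows faster than O(eⁿ), g(n) dominates.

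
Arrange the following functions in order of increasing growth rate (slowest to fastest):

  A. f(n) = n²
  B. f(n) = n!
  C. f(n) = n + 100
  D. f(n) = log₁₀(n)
D < C < A < B

Comparing growth rates:
D = log₁₀(n) is O(log n)
C = n + 100 is O(n)
A = n² is O(n²)
B = n! is O(n!)

Therefore, the order from slowest to fastest is: D < C < A < B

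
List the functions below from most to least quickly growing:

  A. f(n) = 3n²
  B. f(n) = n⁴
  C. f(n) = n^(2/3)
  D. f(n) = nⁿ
D > B > A > C

Comparing growth rates:
D = nⁿ is O(nⁿ)
B = n⁴ is O(n⁴)
A = 3n² is O(n²)
C = n^(2/3) is O(n^(2/3))

Therefore, the order from fastest to slowest is: D > B > A > C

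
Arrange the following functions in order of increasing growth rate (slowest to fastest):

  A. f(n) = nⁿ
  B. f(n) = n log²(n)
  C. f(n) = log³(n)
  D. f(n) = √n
C < D < B < A

Comparing growth rates:
C = log³(n) is O(log³ n)
D = √n is O(√n)
B = n log²(n) is O(n log² n)
A = nⁿ is O(nⁿ)

Therefore, the order from slowest to fastest is: C < D < B < A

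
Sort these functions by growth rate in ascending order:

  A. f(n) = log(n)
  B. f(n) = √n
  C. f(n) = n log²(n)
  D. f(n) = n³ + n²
A < B < C < D

Comparing growth rates:
A = log(n) is O(log n)
B = √n is O(√n)
C = n log²(n) is O(n log² n)
D = n³ + n² is O(n³)

Therefore, the order from slowest to fastest is: A < B < C < D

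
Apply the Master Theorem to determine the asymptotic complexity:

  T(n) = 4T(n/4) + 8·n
Θ(n log n)

Master Theorem: a = 4, b = 4, f(n) = 8·n.
Compute the critical exponent d = log₄(4) = 1.
Compare f(n) = Θ(n) against n^d:
  k = 1 = d, so f(n) = Θ(n^d) — Case 2.
  Work is balanced across levels: T(n) = Θ(n^d log n) = Θ(n log n).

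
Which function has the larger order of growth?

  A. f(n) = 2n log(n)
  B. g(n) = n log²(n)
B

f(n) = 2n log(n) is O(n log n), while g(n) = n log²(n) is O(n log² n).
Since O(n log² n) grows faster than O(n log n), g(n) dominates.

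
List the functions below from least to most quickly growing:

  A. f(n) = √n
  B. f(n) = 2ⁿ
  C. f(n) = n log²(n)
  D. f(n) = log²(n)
D < A < C < B

Comparing growth rates:
D = log²(n) is O(log² n)
A = √n is O(√n)
C = n log²(n) is O(n log² n)
B = 2ⁿ is O(2ⁿ)

Therefore, the order from slowest to fastest is: D < A < C < B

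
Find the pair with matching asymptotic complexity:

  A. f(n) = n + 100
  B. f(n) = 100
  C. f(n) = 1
B and C

Examining each function:
  A. n + 100 is O(n)
  B. 100 is O(1)
  C. 1 is O(1)

Functions B and C both have the same complexity class.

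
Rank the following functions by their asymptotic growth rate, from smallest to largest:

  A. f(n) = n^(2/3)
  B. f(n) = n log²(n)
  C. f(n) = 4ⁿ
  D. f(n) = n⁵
A < B < D < C

Comparing growth rates:
A = n^(2/3) is O(n^(2/3))
B = n log²(n) is O(n log² n)
D = n⁵ is O(n⁵)
C = 4ⁿ is O(4ⁿ)

Therefore, the order from slowest to fastest is: A < B < D < C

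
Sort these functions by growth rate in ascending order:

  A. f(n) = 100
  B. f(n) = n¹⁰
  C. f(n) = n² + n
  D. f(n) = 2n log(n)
A < D < C < B

Comparing growth rates:
A = 100 is O(1)
D = 2n log(n) is O(n log n)
C = n² + n is O(n²)
B = n¹⁰ is O(n¹⁰)

Therefore, the order from slowest to fastest is: A < D < C < B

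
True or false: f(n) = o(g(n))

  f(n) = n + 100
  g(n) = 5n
False

f(n) = n + 100 is O(n), and g(n) = 5n is O(n).
Since they have the same growth rate, f(n) = o(g(n)) is false.
(f = o(g) requires f to grow strictly slower, not equal.)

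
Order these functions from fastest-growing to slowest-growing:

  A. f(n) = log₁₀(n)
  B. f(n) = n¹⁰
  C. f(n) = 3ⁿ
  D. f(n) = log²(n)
C > B > D > A

Comparing growth rates:
C = 3ⁿ is O(3ⁿ)
B = n¹⁰ is O(n¹⁰)
D = log²(n) is O(log² n)
A = log₁₀(n) is O(log n)

Therefore, the order from fastest to slowest is: C > B > D > A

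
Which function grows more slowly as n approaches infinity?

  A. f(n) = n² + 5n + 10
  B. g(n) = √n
B

f(n) = n² + 5n + 10 is O(n²), while g(n) = √n is O(√n).
Since O(√n) grows slower than O(n²), g(n) is dominated.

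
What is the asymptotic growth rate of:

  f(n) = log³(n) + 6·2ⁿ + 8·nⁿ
Θ(nⁿ)

Order the terms by growth rate: log³(n) ≺ 6·2ⁿ ≺ 8·nⁿ.
The fastest-growing term 8·nⁿ dominates as n → ∞; dropping its constant factor gives Θ(nⁿ).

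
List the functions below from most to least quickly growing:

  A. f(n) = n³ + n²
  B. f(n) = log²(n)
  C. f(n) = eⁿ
C > A > B

Comparing growth rates:
C = eⁿ is O(eⁿ)
A = n³ + n² is O(n³)
B = log²(n) is O(log² n)

Therefore, the order from fastest to slowest is: C > A > B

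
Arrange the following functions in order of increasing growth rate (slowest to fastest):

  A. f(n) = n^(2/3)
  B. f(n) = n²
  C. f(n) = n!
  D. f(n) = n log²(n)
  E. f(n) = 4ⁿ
A < D < B < E < C

Comparing growth rates:
A = n^(2/3) is O(n^(2/3))
D = n log²(n) is O(n log² n)
B = n² is O(n²)
E = 4ⁿ is O(4ⁿ)
C = n! is O(n!)

Therefore, the order from slowest to fastest is: A < D < B < E < C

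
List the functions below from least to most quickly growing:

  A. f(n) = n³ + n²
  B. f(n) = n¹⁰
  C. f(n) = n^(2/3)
C < A < B

Comparing growth rates:
C = n^(2/3) is O(n^(2/3))
A = n³ + n² is O(n³)
B = n¹⁰ is O(n¹⁰)

Therefore, the order from slowest to fastest is: C < A < B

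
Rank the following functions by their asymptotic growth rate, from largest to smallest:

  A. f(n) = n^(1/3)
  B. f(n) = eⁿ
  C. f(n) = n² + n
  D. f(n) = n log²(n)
B > C > D > A

Comparing growth rates:
B = eⁿ is O(eⁿ)
C = n² + n is O(n²)
D = n log²(n) is O(n log² n)
A = n^(1/3) is O(n^(1/3))

Therefore, the order from fastest to slowest is: B > C > D > A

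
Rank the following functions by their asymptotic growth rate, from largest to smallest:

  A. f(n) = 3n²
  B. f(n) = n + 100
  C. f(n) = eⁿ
C > A > B

Comparing growth rates:
C = eⁿ is O(eⁿ)
A = 3n² is O(n²)
B = n + 100 is O(n)

Therefore, the order from fastest to slowest is: C > A > B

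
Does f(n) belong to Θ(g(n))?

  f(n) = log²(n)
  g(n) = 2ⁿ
False

f(n) = log²(n) is O(log² n), and g(n) = 2ⁿ is O(2ⁿ).
Since they have different growth rates, f(n) = Θ(g(n)) is false.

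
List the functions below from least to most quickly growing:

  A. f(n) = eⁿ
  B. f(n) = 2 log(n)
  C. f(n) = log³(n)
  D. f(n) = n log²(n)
B < C < D < A

Comparing growth rates:
B = 2 log(n) is O(log n)
C = log³(n) is O(log³ n)
D = n log²(n) is O(n log² n)
A = eⁿ is O(eⁿ)

Therefore, the order from slowest to fastest is: B < C < D < A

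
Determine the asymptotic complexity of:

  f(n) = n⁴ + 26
O(n⁴)

The dominant term in n⁴ + 26 is n⁴, which is Θ(n⁴).
Lower-order terms (26) are asymptotically negligible.
Constants are absorbed, so the tightest bound is O(n⁴).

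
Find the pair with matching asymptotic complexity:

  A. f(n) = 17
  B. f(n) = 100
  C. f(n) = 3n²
A and B

Examining each function:
  A. 17 is O(1)
  B. 100 is O(1)
  C. 3n² is O(n²)

Functions A and B both have the same complexity class.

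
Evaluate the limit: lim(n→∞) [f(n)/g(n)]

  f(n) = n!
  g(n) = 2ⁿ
∞

Since n! (O(n!)) grows faster than 2ⁿ (O(2ⁿ)),
the ratio f(n)/g(n) → ∞ as n → ∞.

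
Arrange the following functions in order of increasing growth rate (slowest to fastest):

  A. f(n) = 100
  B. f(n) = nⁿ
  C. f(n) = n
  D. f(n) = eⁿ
A < C < D < B

Comparing growth rates:
A = 100 is O(1)
C = n is O(n)
D = eⁿ is O(eⁿ)
B = nⁿ is O(nⁿ)

Therefore, the order from slowest to fastest is: A < C < D < B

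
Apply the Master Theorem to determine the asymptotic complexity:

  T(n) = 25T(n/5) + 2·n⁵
Θ(n⁵)

Master Theorem: a = 25, b = 5, f(n) = 2·n⁵.
Compute the critical exponent d = log₅(25) = 2.
Compare f(n) = Θ(n⁵) against n^d:
  k = 5 > d = 2, so f(n) = Ω(n^(d+ε)) — Case 3.
  Regularity: a·(n/b)^5/n^5 = a/b^5 = 25/3125 < 1 ✓.
  The top-level work dominates: T(n) = Θ(f(n)) = Θ(n⁵).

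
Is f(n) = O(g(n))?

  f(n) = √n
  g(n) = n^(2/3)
True

f(n) = √n is O(√n), and g(n) = n^(2/3) is O(n^(2/3)).
Since O(√n) ⊆ O(n^(2/3)) (f grows no faster than g), f(n) = O(g(n)) is true.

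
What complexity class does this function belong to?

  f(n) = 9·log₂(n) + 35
O(log n)

The dominant term in 9·log₂(n) + 35 is 9·log₂(n), which is Θ(log n).
Lower-order terms (35) are asymptotically negligible.
Constants are absorbed, so the tightest bound is O(log n).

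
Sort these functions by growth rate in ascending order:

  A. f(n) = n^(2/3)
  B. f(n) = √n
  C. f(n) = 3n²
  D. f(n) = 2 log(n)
D < B < A < C

Comparing growth rates:
D = 2 log(n) is O(log n)
B = √n is O(√n)
A = n^(2/3) is O(n^(2/3))
C = 3n² is O(n²)

Therefore, the order from slowest to fastest is: D < B < A < C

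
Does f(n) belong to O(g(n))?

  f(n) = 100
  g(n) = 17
True

f(n) = 100 and g(n) = 17 are both O(1).
Big-O permits equal growth rates (f ≤ c·g for some c), so f(n) = O(g(n)) is true.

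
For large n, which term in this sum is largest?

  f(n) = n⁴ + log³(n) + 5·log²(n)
n⁴

Looking at each term:
  - n⁴ is O(n⁴)
  - log³(n) is O(log³ n)
  - 5·log²(n) is O(log² n)

The term n⁴ (O(n⁴)) grows fastest and dominates all others.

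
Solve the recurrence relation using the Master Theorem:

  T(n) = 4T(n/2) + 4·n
Θ(n²)

Master Theorem: a = 4, b = 2, f(n) = 4·n.
Compute the critical exponent d = log₂(4) = 2.
Compare f(n) = Θ(n) against n^d:
  k = 1 < d = 2, so f(n) = O(n^(d-ε)) — Case 1.
  The recursion cost dominates: T(n) = Θ(n^d) = Θ(n²).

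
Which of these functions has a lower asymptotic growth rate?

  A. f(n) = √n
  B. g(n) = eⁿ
A

f(n) = √n is O(√n), while g(n) = eⁿ is O(eⁿ).
Since O(√n) grows slower than O(eⁿ), f(n) is dominated.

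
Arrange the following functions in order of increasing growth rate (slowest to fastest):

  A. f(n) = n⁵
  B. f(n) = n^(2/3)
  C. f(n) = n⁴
B < C < A

Comparing growth rates:
B = n^(2/3) is O(n^(2/3))
C = n⁴ is O(n⁴)
A = n⁵ is O(n⁵)

Therefore, the order from slowest to fastest is: B < C < A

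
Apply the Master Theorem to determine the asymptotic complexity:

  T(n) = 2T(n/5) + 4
Θ(n^log₅(2))

Master Theorem: a = 2, b = 5, f(n) = 4.
Compute the critical exponent d = log₅(2) = 0.431.
Compare f(n) = Θ(1) against n^d:
  k = 0 < d = 0.431, so f(n) = O(n^(d-ε)) — Case 1.
  The recursion cost dominates: T(n) = Θ(n^d) = Θ(n^log₅(2)).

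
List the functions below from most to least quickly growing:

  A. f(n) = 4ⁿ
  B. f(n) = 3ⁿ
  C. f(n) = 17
A > B > C

Comparing growth rates:
A = 4ⁿ is O(4ⁿ)
B = 3ⁿ is O(3ⁿ)
C = 17 is O(1)

Therefore, the order from fastest to slowest is: A > B > C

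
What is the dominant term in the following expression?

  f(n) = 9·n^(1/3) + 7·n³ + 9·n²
7·n³

Looking at each term:
  - 9·n^(1/3) is O(n^(1/3))
  - 7·n³ is O(n³)
  - 9·n² is O(n²)

The term 7·n³ (O(n³)) grows fastest and dominates all others.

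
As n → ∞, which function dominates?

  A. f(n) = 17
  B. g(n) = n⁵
B

f(n) = 17 is O(1), while g(n) = n⁵ is O(n⁵).
Since O(n⁵) grows faster than O(1), g(n) dominates.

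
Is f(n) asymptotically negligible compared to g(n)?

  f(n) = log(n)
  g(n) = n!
True

f(n) = log(n) is O(log n), and g(n) = n! is O(n!).
Since O(log n) grows strictly slower than O(n!), f(n) = o(g(n)) is true.
This means lim(n→∞) f(n)/g(n) = 0.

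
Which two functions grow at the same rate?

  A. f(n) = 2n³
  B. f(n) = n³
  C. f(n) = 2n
A and B

Examining each function:
  A. 2n³ is O(n³)
  B. n³ is O(n³)
  C. 2n is O(n)

Functions A and B both have the same complexity class.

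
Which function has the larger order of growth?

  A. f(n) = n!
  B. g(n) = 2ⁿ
A

f(n) = n! is O(n!), while g(n) = 2ⁿ is O(2ⁿ).
Since O(n!) grows faster than O(2ⁿ), f(n) dominates.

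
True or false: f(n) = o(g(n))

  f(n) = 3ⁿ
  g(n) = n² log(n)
False

f(n) = 3ⁿ is O(3ⁿ), and g(n) = n² log(n) is O(n² log n).
Since O(3ⁿ) grows faster than or equal to O(n² log n), f(n) = o(g(n)) is false.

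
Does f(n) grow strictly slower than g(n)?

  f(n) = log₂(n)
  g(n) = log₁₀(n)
False

f(n) = log₂(n) is O(log n), and g(n) = log₁₀(n) is O(log n).
Since they have the same growth rate, f(n) = o(g(n)) is false.
(f = o(g) requires f to grow strictly slower, not equal.)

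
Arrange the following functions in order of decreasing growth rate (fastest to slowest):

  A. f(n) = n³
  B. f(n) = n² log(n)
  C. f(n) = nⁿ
C > A > B

Comparing growth rates:
C = nⁿ is O(nⁿ)
A = n³ is O(n³)
B = n² log(n) is O(n² log n)

Therefore, the order from fastest to slowest is: C > A > B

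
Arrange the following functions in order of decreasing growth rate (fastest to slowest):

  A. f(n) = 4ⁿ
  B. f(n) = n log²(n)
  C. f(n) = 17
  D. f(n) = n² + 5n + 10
A > D > B > C

Comparing growth rates:
A = 4ⁿ is O(4ⁿ)
D = n² + 5n + 10 is O(n²)
B = n log²(n) is O(n log² n)
C = 17 is O(1)

Therefore, the order from fastest to slowest is: A > D > B > C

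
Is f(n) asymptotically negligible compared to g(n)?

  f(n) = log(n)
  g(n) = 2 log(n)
False

f(n) = log(n) is O(log n), and g(n) = 2 log(n) is O(log n).
Since they have the same growth rate, f(n) = o(g(n)) is false.
(f = o(g) requires f to grow strictly slower, not equal.)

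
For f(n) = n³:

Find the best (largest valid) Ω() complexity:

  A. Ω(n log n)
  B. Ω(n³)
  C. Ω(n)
B

f(n) = n³ is Ω(n³).
All listed options are valid Big-Ω bounds (lower bounds),
but Ω(n³) is the tightest (largest valid bound).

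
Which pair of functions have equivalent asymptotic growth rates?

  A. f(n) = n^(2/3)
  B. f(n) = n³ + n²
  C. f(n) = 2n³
B and C

Examining each function:
  A. n^(2/3) is O(n^(2/3))
  B. n³ + n² is O(n³)
  C. 2n³ is O(n³)

Functions B and C both have the same complexity class.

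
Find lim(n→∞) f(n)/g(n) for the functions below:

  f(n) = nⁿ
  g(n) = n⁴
∞

Since nⁿ (O(nⁿ)) grows faster than n⁴ (O(n⁴)),
the ratio f(n)/g(n) → ∞ as n → ∞.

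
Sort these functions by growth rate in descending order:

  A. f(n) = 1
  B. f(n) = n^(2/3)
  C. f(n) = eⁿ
C > B > A

Comparing growth rates:
C = eⁿ is O(eⁿ)
B = n^(2/3) is O(n^(2/3))
A = 1 is O(1)

Therefore, the order from fastest to slowest is: C > B > A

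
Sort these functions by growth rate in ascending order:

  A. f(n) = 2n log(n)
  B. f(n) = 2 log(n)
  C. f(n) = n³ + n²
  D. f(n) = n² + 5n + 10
B < A < D < C

Comparing growth rates:
B = 2 log(n) is O(log n)
A = 2n log(n) is O(n log n)
D = n² + 5n + 10 is O(n²)
C = n³ + n² is O(n³)

Therefore, the order from slowest to fastest is: B < A < D < C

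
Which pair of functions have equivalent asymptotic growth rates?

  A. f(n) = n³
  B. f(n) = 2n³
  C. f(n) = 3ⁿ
A and B

Examining each function:
  A. n³ is O(n³)
  B. 2n³ is O(n³)
  C. 3ⁿ is O(3ⁿ)

Functions A and B both have the same complexity class.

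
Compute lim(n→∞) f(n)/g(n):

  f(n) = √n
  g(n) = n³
0

Since √n (O(√n)) grows slower than n³ (O(n³)),
the ratio f(n)/g(n) → 0 as n → ∞.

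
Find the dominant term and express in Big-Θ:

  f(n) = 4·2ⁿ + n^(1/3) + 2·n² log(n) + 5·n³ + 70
Θ(2ⁿ)

Order the terms by growth rate: 70 ≺ n^(1/3) ≺ 2·n² log(n) ≺ 5·n³ ≺ 4·2ⁿ.
The fastest-growing term 4·2ⁿ dominates as n → ∞; dropping its constant factor gives Θ(2ⁿ).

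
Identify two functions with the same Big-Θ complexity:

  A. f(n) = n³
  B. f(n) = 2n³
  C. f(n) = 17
A and B

Examining each function:
  A. n³ is O(n³)
  B. 2n³ is O(n³)
  C. 17 is O(1)

Functions A and B both have the same complexity class.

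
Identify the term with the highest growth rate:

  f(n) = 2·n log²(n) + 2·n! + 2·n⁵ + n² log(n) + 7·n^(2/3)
2·n!

Looking at each term:
  - 2·n log²(n) is O(n log² n)
  - 2·n! is O(n!)
  - 2·n⁵ is O(n⁵)
  - n² log(n) is O(n² log n)
  - 7·n^(2/3) is O(n^(2/3))

The term 2·n! (O(n!)) grows fastest and dominates all others.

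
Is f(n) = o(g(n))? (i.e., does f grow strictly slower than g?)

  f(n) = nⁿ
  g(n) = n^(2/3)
False

f(n) = nⁿ is O(nⁿ), and g(n) = n^(2/3) is O(n^(2/3)).
Since O(nⁿ) grows faster than or equal to O(n^(2/3)), f(n) = o(g(n)) is false.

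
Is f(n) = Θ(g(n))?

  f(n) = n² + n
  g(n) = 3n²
True

f(n) = n² + n and g(n) = 3n² are both O(n²).
Since they have the same asymptotic growth rate, f(n) = Θ(g(n)) is true.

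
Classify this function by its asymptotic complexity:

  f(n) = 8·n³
O(n³)

The dominant term in 8·n³ is 8·n³, which is Θ(n³).
Constants are absorbed, so the tightest bound is O(n³).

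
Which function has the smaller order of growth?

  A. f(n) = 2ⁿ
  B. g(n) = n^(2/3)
B

f(n) = 2ⁿ is O(2ⁿ), while g(n) = n^(2/3) is O(n^(2/3)).
Since O(n^(2/3)) grows slower than O(2ⁿ), g(n) is dominated.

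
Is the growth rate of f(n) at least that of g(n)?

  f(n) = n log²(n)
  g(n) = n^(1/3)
True

f(n) = n log²(n) is O(n log² n), and g(n) = n^(1/3) is O(n^(1/3)).
Since O(n log² n) grows at least as fast as O(n^(1/3)), f(n) = Ω(g(n)) is true.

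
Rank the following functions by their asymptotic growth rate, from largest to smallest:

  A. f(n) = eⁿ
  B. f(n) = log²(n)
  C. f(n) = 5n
A > C > B

Comparing growth rates:
A = eⁿ is O(eⁿ)
C = 5n is O(n)
B = log²(n) is O(log² n)

Therefore, the order from fastest to slowest is: A > C > B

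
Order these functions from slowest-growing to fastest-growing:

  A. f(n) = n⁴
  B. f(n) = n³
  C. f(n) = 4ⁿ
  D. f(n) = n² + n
D < B < A < C

Comparing growth rates:
D = n² + n is O(n²)
B = n³ is O(n³)
A = n⁴ is O(n⁴)
C = 4ⁿ is O(4ⁿ)

Therefore, the order from slowest to fastest is: D < B < A < C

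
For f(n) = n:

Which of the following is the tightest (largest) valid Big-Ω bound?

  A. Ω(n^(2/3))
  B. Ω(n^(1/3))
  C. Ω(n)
C

f(n) = n is Ω(n).
All listed options are valid Big-Ω bounds (lower bounds),
but Ω(n) is the tightest (largest valid bound).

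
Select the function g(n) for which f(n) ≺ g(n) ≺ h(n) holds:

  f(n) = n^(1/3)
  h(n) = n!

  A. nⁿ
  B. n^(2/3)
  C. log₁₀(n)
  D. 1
B

We need g(n) with n^(1/3) = o(g(n)) and g(n) = o(n!), i.e. O(n^(1/3)) ≺ g ≺ O(n!).
Check each option:
  A. nⁿ — O(nⁿ) does not grow strictly slower than h(n)
  B. n^(2/3) — O(n^(2/3)) is strictly between O(n^(1/3)) and O(n!) ✓
  C. log₁₀(n) — O(log n) does not grow strictly faster than f(n)
  D. 1 — O(1) does not grow strictly faster than f(n)

Only option B (n^(2/3)) lies strictly between.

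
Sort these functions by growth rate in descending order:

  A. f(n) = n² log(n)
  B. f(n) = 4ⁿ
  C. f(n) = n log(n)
B > A > C

Comparing growth rates:
B = 4ⁿ is O(4ⁿ)
A = n² log(n) is O(n² log n)
C = n log(n) is O(n log n)

Therefore, the order from fastest to slowest is: B > A > C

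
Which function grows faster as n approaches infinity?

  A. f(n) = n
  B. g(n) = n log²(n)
B

f(n) = n is O(n), while g(n) = n log²(n) is O(n log² n).
Since O(n log² n) grows faster than O(n), g(n) dominates.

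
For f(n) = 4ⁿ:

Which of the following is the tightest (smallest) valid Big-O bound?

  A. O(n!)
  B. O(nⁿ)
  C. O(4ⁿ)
C

f(n) = 4ⁿ is O(4ⁿ).
All listed options are valid Big-O bounds (upper bounds),
but O(4ⁿ) is the tightest (smallest valid bound).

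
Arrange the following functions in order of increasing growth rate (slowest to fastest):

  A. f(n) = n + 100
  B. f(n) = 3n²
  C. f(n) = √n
C < A < B

Comparing growth rates:
C = √n is O(√n)
A = n + 100 is O(n)
B = 3n² is O(n²)

Therefore, the order from slowest to fastest is: C < A < B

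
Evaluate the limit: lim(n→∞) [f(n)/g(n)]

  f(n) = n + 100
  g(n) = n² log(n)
0

Since n + 100 (O(n)) grows slower than n² log(n) (O(n² log n)),
the ratio f(n)/g(n) → 0 as n → ∞.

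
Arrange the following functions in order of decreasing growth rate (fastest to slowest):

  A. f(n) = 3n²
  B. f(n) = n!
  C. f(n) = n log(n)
B > A > C

Comparing growth rates:
B = n! is O(n!)
A = 3n² is O(n²)
C = n log(n) is O(n log n)

Therefore, the order from fastest to slowest is: B > A > C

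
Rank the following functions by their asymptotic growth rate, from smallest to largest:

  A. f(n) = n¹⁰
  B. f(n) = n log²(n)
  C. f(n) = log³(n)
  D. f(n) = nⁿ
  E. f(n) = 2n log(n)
C < E < B < A < D

Comparing growth rates:
C = log³(n) is O(log³ n)
E = 2n log(n) is O(n log n)
B = n log²(n) is O(n log² n)
A = n¹⁰ is O(n¹⁰)
D = nⁿ is O(nⁿ)

Therefore, the order from slowest to fastest is: C < E < B < A < D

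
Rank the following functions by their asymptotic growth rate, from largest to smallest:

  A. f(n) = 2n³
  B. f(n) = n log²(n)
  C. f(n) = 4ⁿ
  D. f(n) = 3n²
C > A > D > B

Comparing growth rates:
C = 4ⁿ is O(4ⁿ)
A = 2n³ is O(n³)
D = 3n² is O(n²)
B = n log²(n) is O(n log² n)

Therefore, the order from fastest to slowest is: C > A > D > B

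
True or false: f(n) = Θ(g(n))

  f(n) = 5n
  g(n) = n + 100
True

f(n) = 5n and g(n) = n + 100 are both O(n).
Since they have the same asymptotic growth rate, f(n) = Θ(g(n)) is true.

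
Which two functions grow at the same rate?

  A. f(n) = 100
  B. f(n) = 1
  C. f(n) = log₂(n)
A and B

Examining each function:
  A. 100 is O(1)
  B. 1 is O(1)
  C. log₂(n) is O(log n)

Functions A and B both have the same complexity class.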